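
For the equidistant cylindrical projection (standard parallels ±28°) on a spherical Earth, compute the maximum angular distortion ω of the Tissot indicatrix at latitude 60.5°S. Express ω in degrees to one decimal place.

The equidistant cylindrical projection with φ₀ = 28° has h = 1 (meridians true) and k = cos φ₀ / cos φ along parallels.
At 60.5°: h = 1.000, k = 1.793; principal scales a = 1.793, b = 1.000.
sin(ω/2) = (a − b)/(a + b) = 0.7931/2.793 = 0.2839, so ω = 2 arcsin(0.2839) ≈ 33.0°.

33.0°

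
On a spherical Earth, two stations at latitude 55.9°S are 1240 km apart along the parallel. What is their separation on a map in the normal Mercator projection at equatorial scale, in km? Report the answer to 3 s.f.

The Mercator projection is conformal; its linear scale factor is the same in every direction and equals sec φ = 1/cos φ.
Along the parallel, k = sec 55.9° = 1/0.5606 = 1.784.
Map distance = 1240 × 1.784 ≈ 2210 km.

2210 km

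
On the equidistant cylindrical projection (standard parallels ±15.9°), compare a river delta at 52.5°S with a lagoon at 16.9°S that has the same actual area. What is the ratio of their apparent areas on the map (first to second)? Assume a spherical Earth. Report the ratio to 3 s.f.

1.57

The equidistant cylindrical projection with φ₀ = 15.9° has h = 1 (meridians true) and k = cos φ₀ / cos φ along parallels.
Areal scale at 52.5°: h·k = 1.000 × 1.580 = 1.580.
Areal scale at 16.9°: h·k = 1.000 × 1.005 = 1.005.
Ratio = 1.580/1.005 ≈ 1.57.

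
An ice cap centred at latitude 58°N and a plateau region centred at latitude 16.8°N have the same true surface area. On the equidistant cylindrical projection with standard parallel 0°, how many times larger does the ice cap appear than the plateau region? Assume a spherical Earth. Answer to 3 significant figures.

1.81

In the plate carrée (x = Rλ, y = Rφ), meridians are true-scale (h = 1) and parallels are stretched by k = sec φ.
Areal scale at 58°: h·k = 1.000 × 1.887 = 1.887.
Areal scale at 16.8°: h·k = 1.000 × 1.045 = 1.045.
Ratio = 1.887/1.045 ≈ 1.81.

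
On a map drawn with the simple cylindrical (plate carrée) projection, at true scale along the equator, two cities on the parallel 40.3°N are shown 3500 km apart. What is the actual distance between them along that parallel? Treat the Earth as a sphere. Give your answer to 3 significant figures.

In the plate carrée (x = Rλ, y = Rφ), meridians are true-scale (h = 1) and parallels are stretched by k = sec φ.
Along the parallel at 40.3°, map distances are exaggerated by k = sec 40.3° = 1.311.
True distance = 3500 / 1.311 = 3500 × cos 40.3° ≈ 2670 km.

2670 km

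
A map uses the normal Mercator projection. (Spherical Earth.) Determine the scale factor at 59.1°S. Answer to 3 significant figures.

1.95

Mercator is conformal, so the point scale is isotropic: h = k = sec φ = 1/cos φ.
k = 1/cos 59.1° = 1/0.5135 = 1.947.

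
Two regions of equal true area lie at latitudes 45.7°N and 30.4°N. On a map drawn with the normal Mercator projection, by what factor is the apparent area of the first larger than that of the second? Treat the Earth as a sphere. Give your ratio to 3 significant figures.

Mercator areal scale is sec²φ.
At 45.7°: sec²(45.7°) = 1/0.6984² = 2.050.
At 30.4°: sec²(30.4°) = 1/0.8625² = 1.344.
Ratio = 2.050/1.344 = cos²(30.4°)/cos²(45.7°) ≈ 1.53.

1.53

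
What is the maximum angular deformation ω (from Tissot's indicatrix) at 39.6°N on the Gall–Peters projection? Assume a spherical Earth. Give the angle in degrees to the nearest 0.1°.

Gall–Peters is a cylindrical equal-area projection with standard parallels at ±45°. A cylindrical equal-area projection with standard parallel φ₀ has meridian scale h = cos φ / cos φ₀ and parallel scale k = cos φ₀ / cos φ (so areas are preserved, h·k = 1).
At 39.6°: h = 1.090, k = 0.9177; principal scales a = 1.090, b = 0.9177.
sin(ω/2) = (a − b)/(a + b) = 0.1720/2.007 = 0.08566, so ω = 2 arcsin(0.08566) ≈ 9.8°.

9.8°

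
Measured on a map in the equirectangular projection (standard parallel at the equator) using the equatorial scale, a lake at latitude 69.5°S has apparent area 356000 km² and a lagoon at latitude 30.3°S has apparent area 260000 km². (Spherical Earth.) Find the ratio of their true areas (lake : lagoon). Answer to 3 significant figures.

0.555

On the plate carrée, areal scale = h·k = 1 × sec φ, so true area = apparent × cos φ.
True area of lake: 356000 × cos(69.5°) = 356000 × 0.3502 = 124700 km².
True area of lagoon: 260000 × cos(30.3°) = 260000 × 0.8634 = 224500 km².
Ratio = 124700 / 224500 ≈ 0.555.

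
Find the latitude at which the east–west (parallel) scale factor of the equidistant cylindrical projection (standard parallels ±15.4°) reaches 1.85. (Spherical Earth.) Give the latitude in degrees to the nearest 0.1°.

In the equirectangular projection with standard parallel φ₀ = 15.4° (x = Rλ cos φ₀, y = Rφ), meridians are true-scale (h = 1) and the parallel scale is k = cos φ₀ / cos φ.
k = cos φ₀ / cos φ = 1.85  ⇒  cos φ = cos 15.4° / 1.85 = 0.5211.
φ = arccos(0.5211) ≈ 58.6°.

58.6°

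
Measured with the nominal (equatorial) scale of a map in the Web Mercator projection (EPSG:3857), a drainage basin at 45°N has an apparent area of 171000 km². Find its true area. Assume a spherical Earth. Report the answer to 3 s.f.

The Mercator projection is conformal; its linear scale factor is the same in every direction and equals sec φ = 1/cos φ.
Areal scale = k² = sec²φ = 1/cos²(45°) = 1/0.7071² = 2.000.
True area = apparent / (areal scale) = 171000 / 2.000 ≈ 85500 km².

85500 km²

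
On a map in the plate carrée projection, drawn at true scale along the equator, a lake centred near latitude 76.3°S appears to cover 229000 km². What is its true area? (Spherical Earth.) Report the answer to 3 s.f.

In the plate carrée (x = Rλ, y = Rφ), meridians are true-scale (h = 1) and parallels are stretched by k = sec φ.
Areal scale = h·k = 1 × sec φ; at 76.3°, h = 1.000, k = 4.222, so h·k = 4.222.
True area = apparent / (areal scale) = 229000 / 4.222 ≈ 54200 km².

54200 km²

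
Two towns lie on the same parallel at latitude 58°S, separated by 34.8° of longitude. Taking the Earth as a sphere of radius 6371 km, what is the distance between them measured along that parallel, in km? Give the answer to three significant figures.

Arc length along a parallel = R cos φ · Δλ (with Δλ in radians).
= 6371 × cos 58° × (34.8° × π/180) = 6371 × 0.5299 × 0.6074 ≈ 2050 km.

2050 km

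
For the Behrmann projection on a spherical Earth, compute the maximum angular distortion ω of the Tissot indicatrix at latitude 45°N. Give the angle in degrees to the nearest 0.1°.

23.1°

The Behrmann projection is cylindrical equal-area with φ₀ = 30°. For cylindrical equal-area with standard parallel φ₀, h = cos φ / cos φ₀ and k = cos φ₀ / cos φ, so h·k = 1.
At 45°: h = 0.8165, k = 1.225; principal scales a = 1.225, b = 0.8165.
sin(ω/2) = (a − b)/(a + b) = 0.4082/2.041 = 0.2000, so ω = 2 arcsin(0.2000) ≈ 23.1°.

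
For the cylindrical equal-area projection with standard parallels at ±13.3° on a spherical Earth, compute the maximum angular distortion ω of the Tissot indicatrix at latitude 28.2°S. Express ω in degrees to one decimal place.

For cylindrical equal-area with standard parallel φ₀, h = cos φ / cos φ₀ and k = cos φ₀ / cos φ, so h·k = 1.
At 28.2°: h = 0.9056, k = 1.104; principal scales a = 1.104, b = 0.9056.
sin(ω/2) = (a − b)/(a + b) = 0.1987/2.010 = 0.09884, so ω = 2 arcsin(0.09884) ≈ 11.3°.

11.3°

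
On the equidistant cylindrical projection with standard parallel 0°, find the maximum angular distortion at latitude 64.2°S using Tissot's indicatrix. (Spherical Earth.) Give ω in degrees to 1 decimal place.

46.3°

Plate carrée maps x = Rλ, y = Rφ. The meridian scale is h = 1 and the parallel scale is k = 1/cos φ = sec φ.
At 64.2°: h = 1.000, k = 2.298; principal scales a = 2.298, b = 1.000.
sin(ω/2) = (a − b)/(a + b) = 1.298/3.298 = 0.3935, so ω = 2 arcsin(0.3935) ≈ 46.3°.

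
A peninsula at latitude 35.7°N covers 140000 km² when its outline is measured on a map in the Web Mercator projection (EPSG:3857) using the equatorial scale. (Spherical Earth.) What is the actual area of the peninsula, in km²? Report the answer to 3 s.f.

For Mercator, h = k = sec φ (a conformal cylindrical projection has a single point scale, 1/cos φ).
Areal scale = k² = sec²φ = 1/cos²(35.7°) = 1/0.8121² = 1.516.
True area = apparent / (areal scale) = 140000 / 1.516 ≈ 92300 km².

92300 km²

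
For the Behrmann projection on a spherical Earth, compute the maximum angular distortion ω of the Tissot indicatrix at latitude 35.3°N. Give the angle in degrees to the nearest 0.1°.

Behrmann is a cylindrical equal-area projection with standard parallels at ±30°. A cylindrical equal-area projection with standard parallel φ₀ has meridian scale h = cos φ / cos φ₀ and parallel scale k = cos φ₀ / cos φ (so areas are preserved, h·k = 1).
At 35.3°: h = 0.9424, k = 1.061; principal scales a = 1.061, b = 0.9424.
sin(ω/2) = (a − b)/(a + b) = 0.1187/2.004 = 0.05926, so ω = 2 arcsin(0.05926) ≈ 6.8°.

6.8°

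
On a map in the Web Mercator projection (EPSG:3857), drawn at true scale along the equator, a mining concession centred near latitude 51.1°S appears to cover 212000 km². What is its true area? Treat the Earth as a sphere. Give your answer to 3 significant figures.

For Mercator, h = k = sec φ (a conformal cylindrical projection has a single point scale, 1/cos φ).
Areal scale = k² = sec²φ = 1/cos²(51.1°) = 1/0.6280² = 2.536.
True area = apparent / (areal scale) = 212000 / 2.536 ≈ 83600 km².

83600 km²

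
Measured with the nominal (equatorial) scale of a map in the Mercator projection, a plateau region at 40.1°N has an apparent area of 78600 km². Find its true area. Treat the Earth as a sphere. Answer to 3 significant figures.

For Mercator, h = k = sec φ (a conformal cylindrical projection has a single point scale, 1/cos φ).
Areal scale = k² = sec²φ = 1/cos²(40.1°) = 1/0.7649² = 1.709.
True area = apparent / (areal scale) = 78600 / 1.709 ≈ 46000 km².

46000 km²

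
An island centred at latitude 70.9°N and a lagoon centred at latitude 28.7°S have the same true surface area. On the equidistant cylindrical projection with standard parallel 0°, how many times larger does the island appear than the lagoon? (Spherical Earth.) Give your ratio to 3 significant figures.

2.68

In the plate carrée (x = Rλ, y = Rφ), meridians are true-scale (h = 1) and parallels are stretched by k = sec φ.
Areal scale at 70.9°: h·k = 1.000 × 3.056 = 3.056.
Areal scale at 28.7°: h·k = 1.000 × 1.140 = 1.140.
Ratio = 3.056/1.140 ≈ 2.68.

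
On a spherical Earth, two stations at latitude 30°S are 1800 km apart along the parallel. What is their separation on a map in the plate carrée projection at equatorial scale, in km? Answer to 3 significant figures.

2080 km

In the plate carrée (x = Rλ, y = Rφ), meridians are true-scale (h = 1) and parallels are stretched by k = sec φ.
Along the parallel, k = sec 30° = 1/0.8660 = 1.155.
Map distance = 1800 × 1.155 ≈ 2080 km.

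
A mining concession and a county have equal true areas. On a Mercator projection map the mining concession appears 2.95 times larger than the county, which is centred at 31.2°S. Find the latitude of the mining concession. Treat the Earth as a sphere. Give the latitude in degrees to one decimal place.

Mercator areal scale is sec²φ, so apparent-area ratio = sec²φ₁ / sec²φ₂ = cos²φ₂ / cos²φ₁.
cos²φ₂ / cos²φ₁ = 2.95  ⇒  cos φ₁ = cos 31.2° / √2.95 = 0.8554/1.718 = 0.4980.
φ₁ = arccos(0.4980) ≈ 60.1°.

60.1°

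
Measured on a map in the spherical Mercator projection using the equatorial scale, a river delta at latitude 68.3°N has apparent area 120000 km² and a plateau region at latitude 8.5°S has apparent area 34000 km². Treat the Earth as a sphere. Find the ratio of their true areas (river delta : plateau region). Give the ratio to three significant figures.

0.493

Since Mercator area scale is 1/cos²φ, the true area equals the apparent area multiplied by cos²φ.
True area of river delta: 120000 × cos²(68.3°) = 120000 × 0.1367 = 16410 km².
True area of plateau region: 34000 × cos²(8.5°) = 34000 × 0.9782 = 33260 km².
Ratio = 16410 / 33260 ≈ 0.493.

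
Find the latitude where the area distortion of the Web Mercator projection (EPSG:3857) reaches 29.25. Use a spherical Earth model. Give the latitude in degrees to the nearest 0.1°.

79.3°

Mercator areal scale is sec²φ.
sec²φ = 29.25  ⇒  cos²φ = 0.03419  ⇒  cos φ = 0.1849.
φ = arccos(0.1849) ≈ 79.3°.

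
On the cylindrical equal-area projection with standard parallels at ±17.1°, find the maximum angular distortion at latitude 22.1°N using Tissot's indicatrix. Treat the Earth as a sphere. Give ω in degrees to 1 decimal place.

3.6°

Cylindrical equal-area (φ₀ = 17.1°): h = cos φ / cos 17.1° along meridians, k = cos 17.1° / cos φ along parallels; h·k = 1.
At 22.1°: h = 0.9694, k = 1.032; principal scales a = 1.032, b = 0.9694.
sin(ω/2) = (a − b)/(a + b) = 0.06220/2.001 = 0.03109, so ω = 2 arcsin(0.03109) ≈ 3.6°.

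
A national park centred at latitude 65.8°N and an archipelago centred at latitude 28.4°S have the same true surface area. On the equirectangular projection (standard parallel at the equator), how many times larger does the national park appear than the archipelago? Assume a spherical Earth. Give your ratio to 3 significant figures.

For the equirectangular projection with φ₀ = 0 (plate carrée), h = 1 along meridians and k = sec φ along parallels.
Areal scale at 65.8°: h·k = 1.000 × 2.439 = 2.439.
Areal scale at 28.4°: h·k = 1.000 × 1.137 = 1.137.
Ratio = 2.439/1.137 ≈ 2.15.

2.15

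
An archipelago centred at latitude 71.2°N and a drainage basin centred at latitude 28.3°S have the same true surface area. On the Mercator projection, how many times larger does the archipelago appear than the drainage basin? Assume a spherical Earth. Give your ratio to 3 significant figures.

Mercator is conformal with k = sec φ, so areal scale = k² = sec²φ.
At 71.2°: sec²(71.2°) = 1/0.3223² = 9.629.
At 28.3°: sec²(28.3°) = 1/0.8805² = 1.290.
Ratio = 9.629/1.290 = cos²(28.3°)/cos²(71.2°) ≈ 7.46.

7.46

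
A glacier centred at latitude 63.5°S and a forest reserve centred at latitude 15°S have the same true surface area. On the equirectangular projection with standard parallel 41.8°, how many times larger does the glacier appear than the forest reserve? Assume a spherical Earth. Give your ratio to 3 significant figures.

2.16

With standard parallel φ₀ = 41.8°, the equirectangular projection gives x = Rλ cos φ₀, y = Rφ, so h = 1 and k = cos 41.8° / cos φ.
Areal scale at 63.5°: h·k = 1.000 × 1.671 = 1.671.
Areal scale at 15°: h·k = 1.000 × 0.7718 = 0.7718.
Ratio = 1.671/0.7718 ≈ 2.16.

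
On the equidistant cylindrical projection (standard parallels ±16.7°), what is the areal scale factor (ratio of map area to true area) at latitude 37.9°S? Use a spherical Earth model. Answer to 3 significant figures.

1.21

In the equirectangular projection with standard parallel φ₀ = 16.7° (x = Rλ cos φ₀, y = Rφ), meridians are true-scale (h = 1) and the parallel scale is k = cos φ₀ / cos φ.
Areal scale = h·k = 1 × cos φ₀ / cos φ; at 37.9°, h = 1.000, k = 1.214, so h·k = 1.214.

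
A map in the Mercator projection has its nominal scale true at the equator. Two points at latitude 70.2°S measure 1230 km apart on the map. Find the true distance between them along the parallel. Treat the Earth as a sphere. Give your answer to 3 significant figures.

417 km

For Mercator, h = k = sec φ (a conformal cylindrical projection has a single point scale, 1/cos φ).
Along the parallel at 70.2°, map distances are exaggerated by k = sec 70.2° = 2.952.
True distance = 1230 / 2.952 = 1230 × cos 70.2° ≈ 417 km.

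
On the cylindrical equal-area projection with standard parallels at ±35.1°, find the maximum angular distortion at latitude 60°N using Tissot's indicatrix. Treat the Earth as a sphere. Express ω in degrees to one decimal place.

Cylindrical equal-area (φ₀ = 35.1°): h = cos φ / cos 35.1° along meridians, k = cos 35.1° / cos φ along parallels; h·k = 1.
At 60°: h = 0.6111, k = 1.636; principal scales a = 1.636, b = 0.6111.
sin(ω/2) = (a − b)/(a + b) = 1.025/2.247 = 0.4561, so ω = 2 arcsin(0.4561) ≈ 54.3°.

54.3°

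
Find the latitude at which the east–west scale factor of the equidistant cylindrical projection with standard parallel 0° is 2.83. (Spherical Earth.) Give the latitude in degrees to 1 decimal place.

69.3°

Plate carrée: h = 1, k = sec φ along parallels.
sec φ = 2.83  ⇒  cos φ = 0.3534  ⇒  φ ≈ 69.3°.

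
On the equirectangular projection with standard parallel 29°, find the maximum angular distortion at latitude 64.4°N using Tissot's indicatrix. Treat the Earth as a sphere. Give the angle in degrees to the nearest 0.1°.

The equidistant cylindrical projection with φ₀ = 29° has h = 1 (meridians true) and k = cos φ₀ / cos φ along parallels.
At 64.4°: h = 1.000, k = 2.024; principal scales a = 2.024, b = 1.000.
sin(ω/2) = (a − b)/(a + b) = 1.024/3.024 = 0.3387, so ω = 2 arcsin(0.3387) ≈ 39.6°.

39.6°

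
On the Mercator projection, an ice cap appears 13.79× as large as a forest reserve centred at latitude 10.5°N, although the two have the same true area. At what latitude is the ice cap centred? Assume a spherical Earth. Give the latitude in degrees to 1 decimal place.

74.6°

Mercator areal scale is sec²φ, so apparent-area ratio = sec²φ₁ / sec²φ₂ = cos²φ₂ / cos²φ₁.
cos²φ₂ / cos²φ₁ = 13.79  ⇒  cos φ₁ = cos 10.5° / √13.79 = 0.9833/3.713 = 0.2648.
φ₁ = arccos(0.2648) ≈ 74.6°.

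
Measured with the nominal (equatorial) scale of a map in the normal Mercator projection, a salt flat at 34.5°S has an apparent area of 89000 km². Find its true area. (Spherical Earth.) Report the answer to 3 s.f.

For Mercator, h = k = sec φ (a conformal cylindrical projection has a single point scale, 1/cos φ).
Areal scale = k² = sec²φ = 1/cos²(34.5°) = 1/0.8241² = 1.472.
True area = apparent / (areal scale) = 89000 / 1.472 ≈ 60400 km².

60400 km²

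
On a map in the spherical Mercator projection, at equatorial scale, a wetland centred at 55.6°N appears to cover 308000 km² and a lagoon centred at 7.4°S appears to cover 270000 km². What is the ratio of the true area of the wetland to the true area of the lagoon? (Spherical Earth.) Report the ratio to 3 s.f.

On Mercator the areal scale is sec²φ, so true area = apparent × cos²φ.
True area of wetland: 308000 × cos²(55.6°) = 308000 × 0.3192 = 98310 km².
True area of lagoon: 270000 × cos²(7.4°) = 270000 × 0.9834 = 265500 km².
Ratio = 98310 / 265500 ≈ 0.370.

0.370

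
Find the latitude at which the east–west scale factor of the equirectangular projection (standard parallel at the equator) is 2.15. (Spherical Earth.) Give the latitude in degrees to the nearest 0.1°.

62.3°

Plate carrée: h = 1, k = sec φ along parallels.
sec φ = 2.15  ⇒  cos φ = 0.4651  ⇒  φ ≈ 62.3°.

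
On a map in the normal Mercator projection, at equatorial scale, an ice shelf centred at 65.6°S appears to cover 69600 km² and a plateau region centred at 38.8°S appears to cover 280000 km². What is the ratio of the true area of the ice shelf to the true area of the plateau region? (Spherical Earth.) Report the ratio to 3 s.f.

0.0698

On Mercator the areal scale is sec²φ, so true area = apparent × cos²φ.
True area of ice shelf: 69600 × cos²(65.6°) = 69600 × 0.1707 = 11880 km².
True area of plateau region: 280000 × cos²(38.8°) = 280000 × 0.6074 = 170100 km².
Ratio = 11880 / 170100 ≈ 0.0698.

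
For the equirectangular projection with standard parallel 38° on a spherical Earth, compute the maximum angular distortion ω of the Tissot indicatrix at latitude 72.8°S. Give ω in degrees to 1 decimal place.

With standard parallel φ₀ = 38°, the equirectangular projection gives x = Rλ cos φ₀, y = Rφ, so h = 1 and k = cos 38° / cos φ.
At 72.8°: h = 1.000, k = 2.665; principal scales a = 2.665, b = 1.000.
sin(ω/2) = (a − b)/(a + b) = 1.665/3.665 = 0.4543, so ω = 2 arcsin(0.4543) ≈ 54.0°.

54.0°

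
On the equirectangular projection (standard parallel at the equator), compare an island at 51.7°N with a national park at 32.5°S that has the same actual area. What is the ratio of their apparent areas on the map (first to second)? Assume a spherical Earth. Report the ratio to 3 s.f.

Plate carrée maps x = Rλ, y = Rφ. The meridian scale is h = 1 and the parallel scale is k = 1/cos φ = sec φ.
Areal scale at 51.7°: h·k = 1.000 × 1.613 = 1.613.
Areal scale at 32.5°: h·k = 1.000 × 1.186 = 1.186.
Ratio = 1.613/1.186 ≈ 1.36.

1.36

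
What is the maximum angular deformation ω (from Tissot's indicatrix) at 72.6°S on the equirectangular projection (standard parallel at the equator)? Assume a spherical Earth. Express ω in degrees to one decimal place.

For the equirectangular projection with φ₀ = 0 (plate carrée), h = 1 along meridians and k = sec φ along parallels.
At 72.6°: h = 1.000, k = 3.344; principal scales a = 3.344, b = 1.000.
sin(ω/2) = (a − b)/(a + b) = 2.344/4.344 = 0.5396, so ω = 2 arcsin(0.5396) ≈ 65.3°.

65.3°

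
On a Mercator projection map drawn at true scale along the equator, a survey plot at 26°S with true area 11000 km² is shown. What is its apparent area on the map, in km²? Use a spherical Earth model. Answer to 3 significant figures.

For Mercator, h = k = sec φ (a conformal cylindrical projection has a single point scale, 1/cos φ).
Areal scale = k² = sec²φ = 1/cos²(26°) = 1/0.8988² = 1.238.
Apparent area = 11000 × 1.238 ≈ 13600 km².

13600 km²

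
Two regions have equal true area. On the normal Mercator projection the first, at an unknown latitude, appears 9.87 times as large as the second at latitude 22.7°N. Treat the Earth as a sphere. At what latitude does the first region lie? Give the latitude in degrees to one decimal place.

72.9°

For equal true areas on Mercator, apparent areas scale as sec²φ, so the ratio is cos²φ₂ / cos²φ₁.
cos²φ₂ / cos²φ₁ = 9.87  ⇒  cos φ₁ = cos 22.7° / √9.87 = 0.9225/3.142 = 0.2936.
φ₁ = arccos(0.2936) ≈ 72.9°.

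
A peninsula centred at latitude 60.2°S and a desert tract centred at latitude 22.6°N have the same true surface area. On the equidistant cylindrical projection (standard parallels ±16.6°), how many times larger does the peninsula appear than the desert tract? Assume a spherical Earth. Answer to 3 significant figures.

In the equirectangular projection with standard parallel φ₀ = 16.6° (x = Rλ cos φ₀, y = Rφ), meridians are true-scale (h = 1) and the parallel scale is k = cos φ₀ / cos φ.
Areal scale at 60.2°: h·k = 1.000 × 1.928 = 1.928.
Areal scale at 22.6°: h·k = 1.000 × 1.038 = 1.038.
Ratio = 1.928/1.038 ≈ 1.86.

1.86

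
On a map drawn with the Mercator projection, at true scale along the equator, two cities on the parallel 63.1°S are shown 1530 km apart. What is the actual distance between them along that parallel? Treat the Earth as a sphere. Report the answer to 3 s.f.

692 km

Mercator is conformal, so the point scale is isotropic: h = k = sec φ = 1/cos φ.
Along the parallel at 63.1°, map distances are exaggerated by k = sec 63.1° = 2.210.
True distance = 1530 / 2.210 = 1530 × cos 63.1° ≈ 692 km.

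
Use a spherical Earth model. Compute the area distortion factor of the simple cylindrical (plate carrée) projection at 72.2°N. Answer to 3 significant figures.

3.27

For the equirectangular projection with φ₀ = 0 (plate carrée), h = 1 along meridians and k = sec φ along parallels.
Areal scale = h·k = 1 × sec φ; at 72.2°, h = 1.000, k = 3.271, so h·k = 3.271.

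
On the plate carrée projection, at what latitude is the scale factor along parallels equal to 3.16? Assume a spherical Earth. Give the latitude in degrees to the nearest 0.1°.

Plate carrée: h = 1, k = sec φ along parallels.
sec φ = 3.16  ⇒  cos φ = 0.3165  ⇒  φ ≈ 71.6°.

71.6°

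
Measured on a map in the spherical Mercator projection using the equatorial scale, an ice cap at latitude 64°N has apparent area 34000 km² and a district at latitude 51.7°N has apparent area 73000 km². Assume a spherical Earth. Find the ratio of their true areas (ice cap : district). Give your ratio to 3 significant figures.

Since Mercator area scale is 1/cos²φ, the true area equals the apparent area multiplied by cos²φ.
True area of ice cap: 34000 × cos²(64°) = 34000 × 0.1922 = 6534 km².
True area of district: 73000 × cos²(51.7°) = 73000 × 0.3841 = 28040 km².
Ratio = 6534 / 28040 ≈ 0.233.

0.233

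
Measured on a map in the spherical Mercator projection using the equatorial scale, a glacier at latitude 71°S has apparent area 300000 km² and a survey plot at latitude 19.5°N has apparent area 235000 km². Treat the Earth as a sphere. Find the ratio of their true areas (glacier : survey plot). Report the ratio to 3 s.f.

0.152

Since Mercator area scale is 1/cos²φ, the true area equals the apparent area multiplied by cos²φ.
True area of glacier: 300000 × cos²(71°) = 300000 × 0.1060 = 31800 km².
True area of survey plot: 235000 × cos²(19.5°) = 235000 × 0.8886 = 208800 km².
Ratio = 31800 / 208800 ≈ 0.152.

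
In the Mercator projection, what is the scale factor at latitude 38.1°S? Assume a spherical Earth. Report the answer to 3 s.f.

1.27

Mercator is conformal, so the point scale is isotropic: h = k = sec φ = 1/cos φ.
k = 1/cos 38.1° = 1/0.7869 = 1.271.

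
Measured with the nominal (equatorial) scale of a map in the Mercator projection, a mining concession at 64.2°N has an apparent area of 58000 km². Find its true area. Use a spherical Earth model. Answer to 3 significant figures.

11000 km²

Mercator is conformal, so the point scale is isotropic: h = k = sec φ = 1/cos φ.
Areal scale = k² = sec²φ = 1/cos²(64.2°) = 1/0.4352² = 5.279.
True area = apparent / (areal scale) = 58000 / 5.279 ≈ 11000 km².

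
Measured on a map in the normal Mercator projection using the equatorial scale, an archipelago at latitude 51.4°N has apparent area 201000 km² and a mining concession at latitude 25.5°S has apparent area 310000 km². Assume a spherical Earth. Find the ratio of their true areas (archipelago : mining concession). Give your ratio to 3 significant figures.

Since Mercator area scale is 1/cos²φ, the true area equals the apparent area multiplied by cos²φ.
True area of archipelago: 201000 × cos²(51.4°) = 201000 × 0.3892 = 78230 km².
True area of mining concession: 310000 × cos²(25.5°) = 310000 × 0.8147 = 252500 km².
Ratio = 78230 / 252500 ≈ 0.310.

0.310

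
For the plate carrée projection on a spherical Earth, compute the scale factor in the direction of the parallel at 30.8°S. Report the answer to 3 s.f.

For the equirectangular projection with φ₀ = 0 (plate carrée), h = 1 along meridians and k = sec φ along parallels.
k = 1/cos 30.8° = 1/0.8590 = 1.164.

1.16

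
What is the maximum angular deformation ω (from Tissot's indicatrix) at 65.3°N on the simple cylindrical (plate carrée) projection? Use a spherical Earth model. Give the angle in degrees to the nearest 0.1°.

In the plate carrée (x = Rλ, y = Rφ), meridians are true-scale (h = 1) and parallels are stretched by k = sec φ.
At 65.3°: h = 1.000, k = 2.393; principal scales a = 2.393, b = 1.000.
sin(ω/2) = (a − b)/(a + b) = 1.393/3.393 = 0.4106, so ω = 2 arcsin(0.4106) ≈ 48.5°.

48.5°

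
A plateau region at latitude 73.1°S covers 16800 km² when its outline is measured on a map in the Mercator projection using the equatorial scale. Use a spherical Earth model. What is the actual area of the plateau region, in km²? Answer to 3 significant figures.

1420 km²

The Mercator projection is conformal; its linear scale factor is the same in every direction and equals sec φ = 1/cos φ.
Areal scale = k² = sec²φ = 1/cos²(73.1°) = 1/0.2907² = 11.83.
True area = apparent / (areal scale) = 16800 / 11.83 ≈ 1420 km².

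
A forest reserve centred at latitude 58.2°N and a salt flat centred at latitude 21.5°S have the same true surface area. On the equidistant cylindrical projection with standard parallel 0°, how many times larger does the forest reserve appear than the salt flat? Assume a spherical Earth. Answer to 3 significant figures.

Plate carrée maps x = Rλ, y = Rφ. The meridian scale is h = 1 and the parallel scale is k = 1/cos φ = sec φ.
Areal scale at 58.2°: h·k = 1.000 × 1.898 = 1.898.
Areal scale at 21.5°: h·k = 1.000 × 1.075 = 1.075.
Ratio = 1.898/1.075 ≈ 1.77.

1.77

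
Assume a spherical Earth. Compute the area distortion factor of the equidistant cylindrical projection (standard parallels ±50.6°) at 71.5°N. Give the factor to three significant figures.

With standard parallel φ₀ = 50.6°, the equirectangular projection gives x = Rλ cos φ₀, y = Rφ, so h = 1 and k = cos 50.6° / cos φ.
Areal scale = h·k = 1 × cos φ₀ / cos φ; at 71.5°, h = 1.000, k = 2.000, so h·k = 2.000.

2.00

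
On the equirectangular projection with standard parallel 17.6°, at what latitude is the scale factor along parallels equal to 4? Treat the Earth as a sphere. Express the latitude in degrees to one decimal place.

76.2°

With standard parallel φ₀ = 17.6°, the equirectangular projection gives x = Rλ cos φ₀, y = Rφ, so h = 1 and k = cos 17.6° / cos φ.
k = cos φ₀ / cos φ = 4  ⇒  cos φ = cos 17.6° / 4 = 0.2383.
φ = arccos(0.2383) ≈ 76.2°.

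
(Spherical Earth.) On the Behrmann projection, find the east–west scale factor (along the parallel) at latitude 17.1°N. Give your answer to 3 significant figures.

0.906

The Behrmann projection is cylindrical equal-area with φ₀ = 30°. A cylindrical equal-area projection with standard parallel φ₀ has meridian scale h = cos φ / cos φ₀ and parallel scale k = cos φ₀ / cos φ (so areas are preserved, h·k = 1).
k = cos 30° / cos 17.1° = 0.8660/0.9558 = 0.9061.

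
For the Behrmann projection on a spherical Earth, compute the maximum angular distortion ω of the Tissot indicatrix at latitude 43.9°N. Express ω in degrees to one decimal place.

21.0°

The Behrmann projection is cylindrical equal-area with φ₀ = 30°. Cylindrical equal-area (φ₀ = 30°): h = cos φ / cos 30° along meridians, k = cos 30° / cos φ along parallels; h·k = 1.
At 43.9°: h = 0.8320, k = 1.202; principal scales a = 1.202, b = 0.8320.
sin(ω/2) = (a − b)/(a + b) = 0.3699/2.034 = 0.1819, so ω = 2 arcsin(0.1819) ≈ 21.0°.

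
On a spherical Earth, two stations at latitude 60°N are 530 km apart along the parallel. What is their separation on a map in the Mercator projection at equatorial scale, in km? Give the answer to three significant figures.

1060 km

For Mercator, h = k = sec φ (a conformal cylindrical projection has a single point scale, 1/cos φ).
Along the parallel, k = sec 60° = 1/0.5000 = 2.000.
Map distance = 530 × 2.000 ≈ 1060 km.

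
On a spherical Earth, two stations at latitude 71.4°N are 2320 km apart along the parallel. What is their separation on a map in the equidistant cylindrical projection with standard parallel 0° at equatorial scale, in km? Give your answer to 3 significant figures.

7270 km

In the plate carrée (x = Rλ, y = Rφ), meridians are true-scale (h = 1) and parallels are stretched by k = sec φ.
Along the parallel, k = sec 71.4° = 1/0.3190 = 3.135.
Map distance = 2320 × 3.135 ≈ 7270 km.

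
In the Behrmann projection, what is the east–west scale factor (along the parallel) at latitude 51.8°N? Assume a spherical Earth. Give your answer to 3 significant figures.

1.40

The Behrmann projection is cylindrical equal-area with φ₀ = 30°. For cylindrical equal-area with standard parallel φ₀, h = cos φ / cos φ₀ and k = cos φ₀ / cos φ, so h·k = 1.
k = cos 30° / cos 51.8° = 0.8660/0.6184 = 1.400.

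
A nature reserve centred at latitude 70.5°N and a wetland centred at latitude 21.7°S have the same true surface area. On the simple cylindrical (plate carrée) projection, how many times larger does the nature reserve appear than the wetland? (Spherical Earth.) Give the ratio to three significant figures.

In the plate carrée (x = Rλ, y = Rφ), meridians are true-scale (h = 1) and parallels are stretched by k = sec φ.
Areal scale at 70.5°: h·k = 1.000 × 2.996 = 2.996.
Areal scale at 21.7°: h·k = 1.000 × 1.076 = 1.076.
Ratio = 2.996/1.076 ≈ 2.78.

2.78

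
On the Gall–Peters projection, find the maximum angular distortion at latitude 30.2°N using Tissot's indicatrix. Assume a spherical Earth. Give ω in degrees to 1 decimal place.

22.8°

The Gall–Peters projection is cylindrical equal-area with φ₀ = 45°. For cylindrical equal-area with standard parallel φ₀, h = cos φ / cos φ₀ and k = cos φ₀ / cos φ, so h·k = 1.
At 30.2°: h = 1.222, k = 0.8182; principal scales a = 1.222, b = 0.8182.
sin(ω/2) = (a − b)/(a + b) = 0.4041/2.040 = 0.1981, so ω = 2 arcsin(0.1981) ≈ 22.8°.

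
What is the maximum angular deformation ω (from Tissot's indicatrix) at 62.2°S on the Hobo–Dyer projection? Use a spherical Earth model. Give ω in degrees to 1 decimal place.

Hobo–Dyer is a cylindrical equal-area projection with standard parallels at ±37.5°. A cylindrical equal-area projection with standard parallel φ₀ has meridian scale h = cos φ / cos φ₀ and parallel scale k = cos φ₀ / cos φ (so areas are preserved, h·k = 1).
At 62.2°: h = 0.5879, k = 1.701; principal scales a = 1.701, b = 0.5879.
sin(ω/2) = (a − b)/(a + b) = 1.113/2.289 = 0.4863, so ω = 2 arcsin(0.4863) ≈ 58.2°.

58.2°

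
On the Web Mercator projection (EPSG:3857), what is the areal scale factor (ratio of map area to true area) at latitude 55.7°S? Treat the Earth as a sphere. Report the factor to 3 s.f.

Mercator is conformal, so the point scale is isotropic: h = k = sec φ = 1/cos φ.
Areal scale = k² = sec²φ = 1/cos²(55.7°) = 1/0.5635² = 3.149.

3.15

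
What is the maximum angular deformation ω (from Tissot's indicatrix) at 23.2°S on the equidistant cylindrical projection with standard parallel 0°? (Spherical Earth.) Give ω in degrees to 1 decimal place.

4.8°

Plate carrée maps x = Rλ, y = Rφ. The meridian scale is h = 1 and the parallel scale is k = 1/cos φ = sec φ.
At 23.2°: h = 1.000, k = 1.088; principal scales a = 1.088, b = 1.000.
sin(ω/2) = (a − b)/(a + b) = 0.08798/2.088 = 0.04214, so ω = 2 arcsin(0.04214) ≈ 4.8°.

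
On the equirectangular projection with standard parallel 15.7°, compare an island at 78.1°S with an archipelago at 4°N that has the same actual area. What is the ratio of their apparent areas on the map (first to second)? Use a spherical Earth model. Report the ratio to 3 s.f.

4.84

In the equirectangular projection with standard parallel φ₀ = 15.7° (x = Rλ cos φ₀, y = Rφ), meridians are true-scale (h = 1) and the parallel scale is k = cos φ₀ / cos φ.
Areal scale at 78.1°: h·k = 1.000 × 4.669 = 4.669.
Areal scale at 4°: h·k = 1.000 × 0.9650 = 0.9650.
Ratio = 4.669/0.9650 ≈ 4.84.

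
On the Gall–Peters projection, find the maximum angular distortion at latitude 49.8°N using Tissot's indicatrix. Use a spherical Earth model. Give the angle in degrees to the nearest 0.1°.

10.4°

Gall–Peters is a cylindrical equal-area projection with standard parallels at ±45°. A cylindrical equal-area projection with standard parallel φ₀ has meridian scale h = cos φ / cos φ₀ and parallel scale k = cos φ₀ / cos φ (so areas are preserved, h·k = 1).
At 49.8°: h = 0.9128, k = 1.096; principal scales a = 1.096, b = 0.9128.
sin(ω/2) = (a − b)/(a + b) = 0.1827/2.008 = 0.09097, so ω = 2 arcsin(0.09097) ≈ 10.4°.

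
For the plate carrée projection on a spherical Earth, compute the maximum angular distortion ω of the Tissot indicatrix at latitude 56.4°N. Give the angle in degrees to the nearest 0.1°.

For the equirectangular projection with φ₀ = 0 (plate carrée), h = 1 along meridians and k = sec φ along parallels.
At 56.4°: h = 1.000, k = 1.807; principal scales a = 1.807, b = 1.000.
sin(ω/2) = (a − b)/(a + b) = 0.8070/2.807 = 0.2875, so ω = 2 arcsin(0.2875) ≈ 33.4°.

33.4°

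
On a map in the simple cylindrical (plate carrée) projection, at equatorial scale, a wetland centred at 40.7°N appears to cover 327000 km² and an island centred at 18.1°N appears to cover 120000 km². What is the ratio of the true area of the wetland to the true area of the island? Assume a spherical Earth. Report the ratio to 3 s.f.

2.17

Plate carrée has h = 1 and k = sec φ, giving areal scale sec φ; true area = (apparent area) · cos φ.
True area of wetland: 327000 × cos(40.7°) = 327000 × 0.7581 = 247900 km².
True area of island: 120000 × cos(18.1°) = 120000 × 0.9505 = 114100 km².
Ratio = 247900 / 114100 ≈ 2.17.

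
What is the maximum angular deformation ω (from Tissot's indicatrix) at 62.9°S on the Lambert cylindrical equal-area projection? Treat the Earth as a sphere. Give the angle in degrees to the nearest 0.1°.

The Lambert cylindrical equal-area projection is the cylindrical equal-area projection with its standard parallel at the equator (φ₀ = 0). For cylindrical equal-area with standard parallel φ₀, h = cos φ / cos φ₀ and k = cos φ₀ / cos φ, so h·k = 1.
At 62.9°: h = 0.4555, k = 2.195; principal scales a = 2.195, b = 0.4555.
sin(ω/2) = (a − b)/(a + b) = 1.740/2.651 = 0.6563, so ω = 2 arcsin(0.6563) ≈ 82.0°.

82.0°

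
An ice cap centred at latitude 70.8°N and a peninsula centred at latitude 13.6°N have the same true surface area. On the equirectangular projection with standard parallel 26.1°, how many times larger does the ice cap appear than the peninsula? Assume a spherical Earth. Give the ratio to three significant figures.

With standard parallel φ₀ = 26.1°, the equirectangular projection gives x = Rλ cos φ₀, y = Rφ, so h = 1 and k = cos 26.1° / cos φ.
Areal scale at 70.8°: h·k = 1.000 × 2.731 = 2.731.
Areal scale at 13.6°: h·k = 1.000 × 0.9239 = 0.9239.
Ratio = 2.731/0.9239 ≈ 2.96.

2.96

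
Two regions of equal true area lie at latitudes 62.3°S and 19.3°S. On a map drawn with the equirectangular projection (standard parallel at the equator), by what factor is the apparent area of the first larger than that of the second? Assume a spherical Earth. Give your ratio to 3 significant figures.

2.03

Plate carrée maps x = Rλ, y = Rφ. The meridian scale is h = 1 and the parallel scale is k = 1/cos φ = sec φ.
Areal scale at 62.3°: h·k = 1.000 × 2.151 = 2.151.
Areal scale at 19.3°: h·k = 1.000 × 1.060 = 1.060.
Ratio = 2.151/1.060 ≈ 2.03.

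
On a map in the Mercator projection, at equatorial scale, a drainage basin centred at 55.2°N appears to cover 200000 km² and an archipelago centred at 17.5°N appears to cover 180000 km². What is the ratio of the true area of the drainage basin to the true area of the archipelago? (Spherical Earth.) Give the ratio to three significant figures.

On Mercator the areal scale is sec²φ, so true area = apparent × cos²φ.
True area of drainage basin: 200000 × cos²(55.2°) = 200000 × 0.3257 = 65140 km².
True area of archipelago: 180000 × cos²(17.5°) = 180000 × 0.9096 = 163700 km².
Ratio = 65140 / 163700 ≈ 0.398.

0.398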